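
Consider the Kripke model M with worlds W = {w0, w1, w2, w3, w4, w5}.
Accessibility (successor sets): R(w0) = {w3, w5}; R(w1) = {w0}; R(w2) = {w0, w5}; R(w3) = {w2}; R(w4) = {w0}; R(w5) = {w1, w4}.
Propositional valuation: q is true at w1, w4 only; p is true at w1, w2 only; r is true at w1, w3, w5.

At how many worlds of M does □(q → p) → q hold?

3

Let φ = □(q → p) → q. Evaluate φ at each world:
  w0 (successors {w3, w5}): φ is false.
  w1 (successors {w0}): φ is true.
  w2 (successors {w0, w5}): φ is false.
  w3 (successors {w2}): φ is false.
  w4 (successors {w0}): φ is true.
  w5 (successors {w1, w4}): φ is true.
For instance, at w4:
  At w4: □(q → p) is true, q is true, so □(q → p) → q is true.
    At w4: □(q → p) requires q → p at every successor {w0}.
      At w0: q → p is true.
    So □(q → p) is true at w4.
Satisfying worlds: {w1, w4, w5}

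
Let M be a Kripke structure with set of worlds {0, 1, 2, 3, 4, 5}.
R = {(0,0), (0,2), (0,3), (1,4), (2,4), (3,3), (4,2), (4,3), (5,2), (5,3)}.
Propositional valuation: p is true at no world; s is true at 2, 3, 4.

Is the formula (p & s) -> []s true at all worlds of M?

Let φ = (p & s) -> []s. Evaluate φ at each world:
  0 (successors {0, 2, 3}): φ is true.
  1 (successors {4}): φ is true.
  2 (successors {4}): φ is true.
  3 (successors {3}): φ is true.
  4 (successors {2, 3}): φ is true.
  5 (successors {2, 3}): φ is true.
For instance, at 5:
  At 5: p & s is false, []s is true, so (p & s) -> []s is true.
    At 5: []s requires s at every successor {2, 3}.
      At 2: s is true.
      At 3: s is true.
    So []s is true at 5.

Yes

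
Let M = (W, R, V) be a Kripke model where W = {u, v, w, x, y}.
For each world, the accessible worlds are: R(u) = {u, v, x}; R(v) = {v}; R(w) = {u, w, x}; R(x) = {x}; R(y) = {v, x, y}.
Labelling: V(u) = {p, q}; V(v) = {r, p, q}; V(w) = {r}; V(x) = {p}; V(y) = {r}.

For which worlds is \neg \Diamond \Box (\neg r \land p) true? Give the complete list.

Recall that \Box ψ holds at a world iff ψ holds at every accessible world, and \Diamond ψ holds iff ψ holds at some accessible world.
Let φ = \neg \Diamond \Box (\neg r \land p). Evaluate φ at each world:
  u (successors {u, v, x}): φ is false.
  v (successors {v}): φ is true.
  w (successors {u, w, x}): φ is false.
  x (successors {x}): φ is false.
  y (successors {v, x, y}): φ is false.
For instance, at w:
  At w: \Diamond \Box (\neg r \land p) is true, so \neg \Diamond \Box (\neg r \land p) is false.
    At w: \Diamond \Box (\neg r \land p) requires \Box (\neg r \land p) at some successor in {u, w, x}.
      \Box (\neg r \land p) holds at x, so \Diamond \Box (\neg r \land p) is true at w.
Satisfying worlds: {v}

v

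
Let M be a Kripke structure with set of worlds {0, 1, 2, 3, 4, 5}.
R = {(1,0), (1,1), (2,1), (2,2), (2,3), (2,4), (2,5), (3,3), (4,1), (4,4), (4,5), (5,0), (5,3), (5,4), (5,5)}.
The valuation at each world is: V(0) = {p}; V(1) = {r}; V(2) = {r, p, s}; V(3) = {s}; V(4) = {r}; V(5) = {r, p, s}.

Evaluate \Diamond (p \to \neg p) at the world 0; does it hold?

No

Recall that \Diamond ψ holds at a world iff ψ holds at some accessible world.
At 0: no accessible worlds, so \Diamond (p \to \neg p) is false.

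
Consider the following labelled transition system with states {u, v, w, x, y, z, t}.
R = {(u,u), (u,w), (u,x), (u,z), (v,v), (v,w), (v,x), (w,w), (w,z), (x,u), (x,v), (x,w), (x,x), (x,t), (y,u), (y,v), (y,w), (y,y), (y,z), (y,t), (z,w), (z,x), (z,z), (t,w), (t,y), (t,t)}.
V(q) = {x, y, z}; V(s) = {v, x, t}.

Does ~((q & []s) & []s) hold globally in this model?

Recall that []ψ holds at a world iff ψ holds at every accessible world, and <>ψ holds iff ψ holds at some accessible world.
Let φ = ~((q & []s) & []s). Evaluate φ at each world:
  u (successors {u, w, x, z}): φ is true.
  v (successors {v, w, x}): φ is true.
  w (successors {w, z}): φ is true.
  x (successors {u, v, w, x, t}): φ is true.
  y (successors {u, v, w, y, z, t}): φ is true.
  z (successors {w, x, z}): φ is true.
  t (successors {w, y, t}): φ is true.
For instance, at x:
  At x: (q & []s) & []s is false, so ~((q & []s) & []s) is true.
    At x: q & []s is false, []s is false, so (q & []s) & []s is false.
      At x: q is true, []s is false, so q & []s is false.
      At x: []s requires s at every successor {u, v, w, x, t}.
        s fails at u, so []s is false at x.

Yes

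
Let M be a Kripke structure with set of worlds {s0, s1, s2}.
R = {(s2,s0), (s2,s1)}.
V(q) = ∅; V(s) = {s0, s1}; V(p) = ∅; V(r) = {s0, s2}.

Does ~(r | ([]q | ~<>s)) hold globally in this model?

No

Recall that []ψ holds at a world iff ψ holds at every accessible world, and <>ψ holds iff ψ holds at some accessible world.
Let φ = ~(r | ([]q | ~<>s)). Evaluate φ at each world:
  s0 (successors ∅): φ is false.
  s1 (successors ∅): φ is false.
  s2 (successors {s0, s1}): φ is false.
Detail at s0 (counterexample):
  At s0: r | ([]q | ~<>s) is true, so ~(r | ([]q | ~<>s)) is false.
    At s0: r is true, []q | ~<>s is true, so r | ([]q | ~<>s) is true.
      At s0: []q is true, ~<>s is true, so []q | ~<>s is true.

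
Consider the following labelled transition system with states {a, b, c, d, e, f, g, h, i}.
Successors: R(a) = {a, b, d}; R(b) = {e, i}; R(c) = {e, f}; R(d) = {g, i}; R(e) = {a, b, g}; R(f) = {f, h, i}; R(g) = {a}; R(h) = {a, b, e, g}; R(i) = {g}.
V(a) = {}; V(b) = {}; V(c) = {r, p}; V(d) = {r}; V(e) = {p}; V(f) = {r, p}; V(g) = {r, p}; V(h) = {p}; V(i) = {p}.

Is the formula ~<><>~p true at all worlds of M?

Let φ = ~<><>~p. Evaluate φ at each world:
  a (successors {a, b, d}): φ is false.
  b (successors {e, i}): φ is false.
  c (successors {e, f}): φ is false.
  d (successors {g, i}): φ is false.
  e (successors {a, b, g}): φ is false.
  f (successors {f, h, i}): φ is false.
  g (successors {a}): φ is false.
  h (successors {a, b, e, g}): φ is false.
  i (successors {g}): φ is false.
Detail at a (counterexample):
  At a: <><>~p is true, so ~<><>~p is false.
    At a: <><>~p requires <>~p at some successor in {a, b, d}.
      <>~p holds at a, so <><>~p is true at a.

No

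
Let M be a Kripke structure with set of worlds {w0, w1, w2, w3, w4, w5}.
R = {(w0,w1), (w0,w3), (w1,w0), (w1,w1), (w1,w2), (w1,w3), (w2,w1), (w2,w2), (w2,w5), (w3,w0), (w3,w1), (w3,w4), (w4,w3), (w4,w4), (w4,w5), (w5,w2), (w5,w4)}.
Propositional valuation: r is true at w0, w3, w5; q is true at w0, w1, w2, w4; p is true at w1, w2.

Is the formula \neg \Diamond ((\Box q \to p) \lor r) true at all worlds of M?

No

Let φ = \neg \Diamond ((\Box q \to p) \lor r). Evaluate φ at each world:
  w0 (successors {w1, w3}): φ is false.
  w1 (successors {w0, w1, w2, w3}): φ is false.
  w2 (successors {w1, w2, w5}): φ is false.
  w3 (successors {w0, w1, w4}): φ is false.
  w4 (successors {w3, w4, w5}): φ is false.
  w5 (successors {w2, w4}): φ is false.
Detail at w0 (counterexample):
  At w0: \Diamond ((\Box q \to p) \lor r) is true, so \neg \Diamond ((\Box q \to p) \lor r) is false.
    At w0: \Diamond ((\Box q \to p) \lor r) requires (\Box q \to p) \lor r at some successor in {w1, w3}.
      (\Box q \to p) \lor r holds at w1, so \Diamond ((\Box q \to p) \lor r) is true at w0.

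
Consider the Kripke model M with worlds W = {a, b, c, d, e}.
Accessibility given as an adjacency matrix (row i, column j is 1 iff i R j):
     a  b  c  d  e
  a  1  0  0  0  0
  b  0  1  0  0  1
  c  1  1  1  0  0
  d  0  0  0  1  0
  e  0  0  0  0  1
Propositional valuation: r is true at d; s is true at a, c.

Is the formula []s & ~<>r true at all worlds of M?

Let φ = []s & ~<>r. Evaluate φ at each world:
  a (successors {a}): φ is true.
  b (successors {b, e}): φ is false.
  c (successors {a, b, c}): φ is false.
  d (successors {d}): φ is false.
  e (successors {e}): φ is false.
Detail at b (counterexample):
  At b: []s is false, ~<>r is true, so []s & ~<>r is false.
    At b: []s requires s at every successor {b, e}.
      s fails at b, so []s is false at b.
    At b: <>r is false, so ~<>r is true.
      At b: <>r requires r at some successor in {b, e}.
        At b: r is false.
        At e: r is false.
      So <>r is false at b.

No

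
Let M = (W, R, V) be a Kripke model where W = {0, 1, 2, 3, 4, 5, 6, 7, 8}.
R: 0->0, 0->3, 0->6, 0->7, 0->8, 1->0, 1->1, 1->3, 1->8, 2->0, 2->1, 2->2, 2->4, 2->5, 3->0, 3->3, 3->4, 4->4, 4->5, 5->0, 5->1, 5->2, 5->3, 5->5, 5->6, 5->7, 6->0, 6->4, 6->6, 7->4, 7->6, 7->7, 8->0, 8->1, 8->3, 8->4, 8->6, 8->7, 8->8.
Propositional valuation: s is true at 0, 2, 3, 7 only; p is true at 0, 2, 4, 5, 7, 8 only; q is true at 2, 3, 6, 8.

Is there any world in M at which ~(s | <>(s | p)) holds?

Let φ = ~(s | <>(s | p)). Evaluate φ at each world:
  0 (successors {0, 3, 6, 7, 8}): φ is false.
  1 (successors {0, 1, 3, 8}): φ is false.
  2 (successors {0, 1, 2, 4, 5}): φ is false.
  3 (successors {0, 3, 4}): φ is false.
  4 (successors {4, 5}): φ is false.
  5 (successors {0, 1, 2, 3, 5, 6, 7}): φ is false.
  6 (successors {0, 4, 6}): φ is false.
  7 (successors {4, 6, 7}): φ is false.
  8 (successors {0, 1, 3, 4, 6, 7, 8}): φ is false.
For instance, at 1:
  At 1: s | <>(s | p) is true, so ~(s | <>(s | p)) is false.
    At 1: s is false, <>(s | p) is true, so s | <>(s | p) is true.
      At 1: <>(s | p) requires s | p at some successor in {0, 1, 3, 8}.
        s | p holds at 0, so <>(s | p) is true at 1.

No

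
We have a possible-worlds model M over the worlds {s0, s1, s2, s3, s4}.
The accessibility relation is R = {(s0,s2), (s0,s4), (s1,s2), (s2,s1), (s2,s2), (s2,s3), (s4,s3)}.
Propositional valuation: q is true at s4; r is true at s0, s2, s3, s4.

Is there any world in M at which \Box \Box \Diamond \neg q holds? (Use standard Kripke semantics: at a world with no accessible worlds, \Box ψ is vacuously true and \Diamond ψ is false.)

Yes

Let φ = \Box \Box \Diamond \neg q. Evaluate φ at each world:
  s0 (successors {s2, s4}): φ is false.
  s1 (successors {s2}): φ is false.
  s2 (successors {s1, s2, s3}): φ is false.
  s3 (successors ∅): φ is true.
  s4 (successors {s3}): φ is true.
Detail at s3 (witness):
  At s3: no accessible worlds, so \Box \Box \Diamond \neg q holds vacuously.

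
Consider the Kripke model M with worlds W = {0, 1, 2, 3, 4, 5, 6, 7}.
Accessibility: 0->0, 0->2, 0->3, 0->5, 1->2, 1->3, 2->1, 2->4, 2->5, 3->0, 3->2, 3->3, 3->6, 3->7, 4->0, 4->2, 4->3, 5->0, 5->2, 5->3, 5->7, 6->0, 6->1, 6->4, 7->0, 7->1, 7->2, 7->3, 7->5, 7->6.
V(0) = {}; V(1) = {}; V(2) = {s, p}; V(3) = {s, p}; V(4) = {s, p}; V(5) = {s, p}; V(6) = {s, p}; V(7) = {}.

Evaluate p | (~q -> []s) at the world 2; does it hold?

Yes

At 2: p is true, ~q -> []s is false, so p | (~q -> []s) is true.
  At 2: ~q is true, []s is false, so ~q -> []s is false.
    At 2: []s requires s at every successor {1, 4, 5}.
      s fails at 1, so []s is false at 2.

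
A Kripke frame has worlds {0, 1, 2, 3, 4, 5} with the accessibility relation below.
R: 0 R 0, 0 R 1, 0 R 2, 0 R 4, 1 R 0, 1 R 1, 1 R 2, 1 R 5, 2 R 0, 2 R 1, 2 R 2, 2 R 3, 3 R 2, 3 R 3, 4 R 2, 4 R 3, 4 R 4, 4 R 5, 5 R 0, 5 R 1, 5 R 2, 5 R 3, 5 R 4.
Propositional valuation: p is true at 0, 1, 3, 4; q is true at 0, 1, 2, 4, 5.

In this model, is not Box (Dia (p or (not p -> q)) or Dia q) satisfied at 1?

No

Recall that Box ψ holds at a world iff ψ holds at every accessible world, and Dia ψ holds iff ψ holds at some accessible world.
At 1: Box (Dia (p or (not p -> q)) or Dia q) is true, so not Box (Dia (p or (not p -> q)) or Dia q) is false.
  At 1: Box (Dia (p or (not p -> q)) or Dia q) requires Dia (p or (not p -> q)) or Dia q at every successor {0, 1, 2, 5}.
    At 0: Dia (p or (not p -> q)) or Dia q is true.
    At 1: Dia (p or (not p -> q)) or Dia q is true.
    At 2: Dia (p or (not p -> q)) or Dia q is true.
    At 5: Dia (p or (not p -> q)) or Dia q is true.
  So Box (Dia (p or (not p -> q)) or Dia q) is true at 1.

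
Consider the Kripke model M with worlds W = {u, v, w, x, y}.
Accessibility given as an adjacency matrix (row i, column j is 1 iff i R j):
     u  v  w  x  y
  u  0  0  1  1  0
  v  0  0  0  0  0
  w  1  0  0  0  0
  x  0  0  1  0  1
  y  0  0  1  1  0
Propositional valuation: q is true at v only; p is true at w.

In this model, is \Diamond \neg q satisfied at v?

No

Recall that \Diamond ψ holds at a world iff ψ holds at some accessible world.
At v: no accessible worlds, so \Diamond \neg q is false.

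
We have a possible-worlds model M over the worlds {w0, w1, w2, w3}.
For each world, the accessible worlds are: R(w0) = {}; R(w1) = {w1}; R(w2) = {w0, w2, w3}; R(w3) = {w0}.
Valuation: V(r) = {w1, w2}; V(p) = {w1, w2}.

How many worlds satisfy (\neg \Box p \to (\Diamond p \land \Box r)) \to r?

Let φ = (\neg \Box p \to (\Diamond p \land \Box r)) \to r. Evaluate φ at each world:
  w0 (successors ∅): φ is false.
  w1 (successors {w1}): φ is true.
  w2 (successors {w0, w2, w3}): φ is true.
  w3 (successors {w0}): φ is true.
For instance, at w3:
  At w3: \neg \Box p \to (\Diamond p \land \Box r) is false, r is false, so (\neg \Box p \to (\Diamond p \land \Box r)) \to r is true.
    At w3: \neg \Box p is true, \Diamond p \land \Box r is false, so \neg \Box p \to (\Diamond p \land \Box r) is false.
      At w3: \Box p is false, so \neg \Box p is true.
      At w3: \Diamond p is false, \Box r is false, so \Diamond p \land \Box r is false.
Satisfying worlds: {w1, w2, w3}

3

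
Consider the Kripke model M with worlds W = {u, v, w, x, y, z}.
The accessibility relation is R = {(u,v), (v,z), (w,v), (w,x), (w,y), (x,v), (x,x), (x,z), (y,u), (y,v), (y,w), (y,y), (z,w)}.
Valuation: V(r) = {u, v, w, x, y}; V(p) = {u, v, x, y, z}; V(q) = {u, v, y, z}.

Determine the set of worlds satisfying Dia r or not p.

u, w, x, y, z

Recall that Dia ψ holds at a world iff ψ holds at some accessible world.
Let φ = Dia r or not p. Evaluate φ at each world:
  u (successors {v}): φ is true.
  v (successors {z}): φ is false.
  w (successors {v, x, y}): φ is true.
  x (successors {v, x, z}): φ is true.
  y (successors {u, v, w, y}): φ is true.
  z (successors {w}): φ is true.
For instance, at v:
  At v: Dia r is false, not p is false, so Dia r or not p is false.
    At v: Dia r requires r at some successor in {z}.
      At z: r is false.
    So Dia r is false at v.
Satisfying worlds: {u, w, x, y, z}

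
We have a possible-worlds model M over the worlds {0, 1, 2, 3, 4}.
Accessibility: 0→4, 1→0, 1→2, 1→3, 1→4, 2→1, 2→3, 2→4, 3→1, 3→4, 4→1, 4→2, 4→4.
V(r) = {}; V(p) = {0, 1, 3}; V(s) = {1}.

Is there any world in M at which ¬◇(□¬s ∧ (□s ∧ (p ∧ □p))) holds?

Yes

Let φ = ¬◇(□¬s ∧ (□s ∧ (p ∧ □p))). Evaluate φ at each world:
  0 (successors {4}): φ is true.
  1 (successors {0, 2, 3, 4}): φ is true.
  2 (successors {1, 3, 4}): φ is true.
  3 (successors {1, 4}): φ is true.
  4 (successors {1, 2, 4}): φ is true.
Detail at 0 (witness):
  At 0: ◇(□¬s ∧ (□s ∧ (p ∧ □p))) is false, so ¬◇(□¬s ∧ (□s ∧ (p ∧ □p))) is true.
    At 0: ◇(□¬s ∧ (□s ∧ (p ∧ □p))) requires □¬s ∧ (□s ∧ (p ∧ □p)) at some successor in {4}.
      At 4: □¬s ∧ (□s ∧ (p ∧ □p)) is false.
    So ◇(□¬s ∧ (□s ∧ (p ∧ □p))) is false at 0.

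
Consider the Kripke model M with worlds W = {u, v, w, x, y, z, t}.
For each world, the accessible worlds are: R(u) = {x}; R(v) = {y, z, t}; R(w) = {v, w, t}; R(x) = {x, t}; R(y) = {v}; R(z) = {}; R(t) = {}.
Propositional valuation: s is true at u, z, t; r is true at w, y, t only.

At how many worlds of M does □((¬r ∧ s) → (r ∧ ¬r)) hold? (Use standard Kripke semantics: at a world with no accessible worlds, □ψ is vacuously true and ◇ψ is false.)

Let φ = □((¬r ∧ s) → (r ∧ ¬r)). Evaluate φ at each world:
  u (successors {x}): φ is true.
  v (successors {y, z, t}): φ is false.
  w (successors {v, w, t}): φ is true.
  x (successors {x, t}): φ is true.
  y (successors {v}): φ is true.
  z (successors ∅): φ is true.
  t (successors ∅): φ is true.
For instance, at v:
  At v: □((¬r ∧ s) → (r ∧ ¬r)) requires (¬r ∧ s) → (r ∧ ¬r) at every successor {y, z, t}.
    (¬r ∧ s) → (r ∧ ¬r) fails at z, so □((¬r ∧ s) → (r ∧ ¬r)) is false at v.
Satisfying worlds: {u, w, x, y, z, t}

6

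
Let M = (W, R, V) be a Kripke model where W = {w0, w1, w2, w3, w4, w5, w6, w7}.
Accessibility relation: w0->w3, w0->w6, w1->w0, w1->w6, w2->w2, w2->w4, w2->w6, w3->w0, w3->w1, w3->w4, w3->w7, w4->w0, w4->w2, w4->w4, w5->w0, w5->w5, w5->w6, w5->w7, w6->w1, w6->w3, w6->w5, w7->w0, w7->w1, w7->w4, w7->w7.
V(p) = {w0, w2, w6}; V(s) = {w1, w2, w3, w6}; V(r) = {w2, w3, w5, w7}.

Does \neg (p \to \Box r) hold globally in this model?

Let φ = \neg (p \to \Box r). Evaluate φ at each world:
  w0 (successors {w3, w6}): φ is true.
  w1 (successors {w0, w6}): φ is false.
  w2 (successors {w2, w4, w6}): φ is true.
  w3 (successors {w0, w1, w4, w7}): φ is false.
  w4 (successors {w0, w2, w4}): φ is false.
  w5 (successors {w0, w5, w6, w7}): φ is false.
  w6 (successors {w1, w3, w5}): φ is true.
  w7 (successors {w0, w1, w4, w7}): φ is false.
Detail at w1 (counterexample):
  At w1: p \to \Box r is true, so \neg (p \to \Box r) is false.
    At w1: p is false, \Box r is false, so p \to \Box r is true.
      At w1: \Box r requires r at every successor {w0, w6}.
        r fails at w0, so \Box r is false at w1.

No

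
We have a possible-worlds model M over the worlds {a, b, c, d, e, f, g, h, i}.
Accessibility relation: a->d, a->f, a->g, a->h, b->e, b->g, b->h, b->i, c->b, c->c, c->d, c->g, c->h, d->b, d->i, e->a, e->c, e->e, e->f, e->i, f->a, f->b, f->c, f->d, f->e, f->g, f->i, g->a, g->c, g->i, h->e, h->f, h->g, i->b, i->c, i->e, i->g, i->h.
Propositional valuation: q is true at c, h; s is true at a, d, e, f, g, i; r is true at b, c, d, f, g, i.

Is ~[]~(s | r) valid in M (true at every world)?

Let φ = ~[]~(s | r). Evaluate φ at each world:
  a (successors {d, f, g, h}): φ is true.
  b (successors {e, g, h, i}): φ is true.
  c (successors {b, c, d, g, h}): φ is true.
  d (successors {b, i}): φ is true.
  e (successors {a, c, e, f, i}): φ is true.
  f (successors {a, b, c, d, e, g, i}): φ is true.
  g (successors {a, c, i}): φ is true.
  h (successors {e, f, g}): φ is true.
  i (successors {b, c, e, g, h}): φ is true.
For instance, at h:
  At h: []~(s | r) is false, so ~[]~(s | r) is true.
    At h: []~(s | r) requires ~(s | r) at every successor {e, f, g}.
      ~(s | r) fails at e, so []~(s | r) is false at h.

Yes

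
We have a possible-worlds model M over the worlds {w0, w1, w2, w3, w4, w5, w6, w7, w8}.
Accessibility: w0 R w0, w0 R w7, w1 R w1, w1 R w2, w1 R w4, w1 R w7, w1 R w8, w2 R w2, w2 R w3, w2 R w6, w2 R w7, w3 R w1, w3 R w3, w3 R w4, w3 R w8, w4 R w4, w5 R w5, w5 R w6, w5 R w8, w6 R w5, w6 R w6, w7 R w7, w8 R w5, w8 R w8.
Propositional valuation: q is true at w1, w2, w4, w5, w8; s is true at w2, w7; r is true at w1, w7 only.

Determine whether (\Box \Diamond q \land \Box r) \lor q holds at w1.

Yes

Recall that \Box ψ holds at a world iff ψ holds at every accessible world, and \Diamond ψ holds iff ψ holds at some accessible world.
At w1: \Box \Diamond q \land \Box r is false, q is true, so (\Box \Diamond q \land \Box r) \lor q is true.
  At w1: \Box \Diamond q is false, \Box r is false, so \Box \Diamond q \land \Box r is false.
    At w1: \Box \Diamond q requires \Diamond q at every successor {w1, w2, w4, w7, w8}.
      \Diamond q fails at w7, so \Box \Diamond q is false at w1.
    At w1: \Box r requires r at every successor {w1, w2, w4, w7, w8}.
      r fails at w2, so \Box r is false at w1.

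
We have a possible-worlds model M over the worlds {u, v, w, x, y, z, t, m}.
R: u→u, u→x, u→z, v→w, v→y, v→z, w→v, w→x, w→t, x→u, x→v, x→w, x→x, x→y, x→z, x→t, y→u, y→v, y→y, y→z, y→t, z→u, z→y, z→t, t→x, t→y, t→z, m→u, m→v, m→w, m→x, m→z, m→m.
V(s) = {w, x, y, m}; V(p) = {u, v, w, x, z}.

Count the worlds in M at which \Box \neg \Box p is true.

3

Let φ = \Box \neg \Box p. Evaluate φ at each world:
  u (successors {u, x, z}): φ is false.
  v (successors {w, y, z}): φ is true.
  w (successors {v, x, t}): φ is true.
  x (successors {u, v, w, x, y, z, t}): φ is false.
  y (successors {u, v, y, z, t}): φ is false.
  z (successors {u, y, t}): φ is false.
  t (successors {x, y, z}): φ is true.
  m (successors {u, v, w, x, z, m}): φ is false.
For instance, at u:
  At u: \Box \neg \Box p requires \neg \Box p at every successor {u, x, z}.
    \neg \Box p fails at u, so \Box \neg \Box p is false at u.
      At u: \Box p is true, so \neg \Box p is false.
Satisfying worlds: {v, w, t}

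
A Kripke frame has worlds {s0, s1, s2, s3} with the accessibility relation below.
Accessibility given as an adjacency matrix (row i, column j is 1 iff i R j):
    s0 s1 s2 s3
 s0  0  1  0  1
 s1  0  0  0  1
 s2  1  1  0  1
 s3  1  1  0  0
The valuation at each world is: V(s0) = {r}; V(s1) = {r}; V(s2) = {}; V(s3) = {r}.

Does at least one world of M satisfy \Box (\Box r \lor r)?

Let φ = \Box (\Box r \lor r). Evaluate φ at each world:
  s0 (successors {s1, s3}): φ is true.
  s1 (successors {s3}): φ is true.
  s2 (successors {s0, s1, s3}): φ is true.
  s3 (successors {s0, s1}): φ is true.
Detail at s0 (witness):
  At s0: \Box (\Box r \lor r) requires \Box r \lor r at every successor {s1, s3}.
      At s1: \Box r is true, r is true, so \Box r \lor r is true.
      At s3: \Box r is true, r is true, so \Box r \lor r is true.
  So \Box (\Box r \lor r) is true at s0.

Yes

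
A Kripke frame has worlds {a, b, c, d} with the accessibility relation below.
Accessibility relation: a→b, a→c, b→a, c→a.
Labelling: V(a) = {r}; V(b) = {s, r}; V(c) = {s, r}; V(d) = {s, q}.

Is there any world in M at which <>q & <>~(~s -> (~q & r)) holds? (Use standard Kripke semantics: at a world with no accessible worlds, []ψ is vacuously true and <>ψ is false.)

No

Let φ = <>q & <>~(~s -> (~q & r)). Evaluate φ at each world:
  a (successors {b, c}): φ is false.
  b (successors {a}): φ is false.
  c (successors {a}): φ is false.
  d (successors ∅): φ is false.
For instance, at c:
  At c: <>q is false, <>~(~s -> (~q & r)) is false, so <>q & <>~(~s -> (~q & r)) is false.
    At c: <>q requires q at some successor in {a}.
      At a: q is false.
    So <>q is false at c.
    At c: <>~(~s -> (~q & r)) requires ~(~s -> (~q & r)) at some successor in {a}.
      At a: ~(~s -> (~q & r)) is false.
    So <>~(~s -> (~q & r)) is false at c.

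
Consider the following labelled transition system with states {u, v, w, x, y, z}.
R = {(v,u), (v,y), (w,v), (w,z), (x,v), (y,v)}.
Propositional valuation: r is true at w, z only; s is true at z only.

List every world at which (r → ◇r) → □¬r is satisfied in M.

u, v, x, y, z

Let φ = (r → ◇r) → □¬r. Evaluate φ at each world:
  u (successors ∅): φ is true.
  v (successors {u, y}): φ is true.
  w (successors {v, z}): φ is false.
  x (successors {v}): φ is true.
  y (successors {v}): φ is true.
  z (successors ∅): φ is true.
For instance, at v:
  At v: r → ◇r is true, □¬r is true, so (r → ◇r) → □¬r is true.
    At v: r is false, ◇r is false, so r → ◇r is true.
      At v: ◇r requires r at some successor in {u, y}.
        At u: r is false.
        At y: r is false.
      So ◇r is false at v.
    At v: □¬r requires ¬r at every successor {u, y}.
      At u: ¬r is true.
      At y: ¬r is true.
    So □¬r is true at v.
Satisfying worlds: {u, v, x, y, z}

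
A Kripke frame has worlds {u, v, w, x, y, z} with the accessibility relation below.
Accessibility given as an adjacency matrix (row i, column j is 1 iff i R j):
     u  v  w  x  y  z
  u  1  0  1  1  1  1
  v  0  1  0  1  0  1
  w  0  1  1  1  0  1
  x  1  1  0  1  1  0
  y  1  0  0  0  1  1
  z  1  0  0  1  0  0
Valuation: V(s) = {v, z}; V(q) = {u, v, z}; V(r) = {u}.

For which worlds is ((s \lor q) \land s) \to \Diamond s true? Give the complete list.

Recall that \Diamond ψ holds at a world iff ψ holds at some accessible world.
Let φ = ((s \lor q) \land s) \to \Diamond s. Evaluate φ at each world:
  u (successors {u, w, x, y, z}): φ is true.
  v (successors {v, x, z}): φ is true.
  w (successors {v, w, x, z}): φ is true.
  x (successors {u, v, x, y}): φ is true.
  y (successors {u, y, z}): φ is true.
  z (successors {u, x}): φ is false.
For instance, at w:
  At w: (s \lor q) \land s is false, \Diamond s is true, so ((s \lor q) \land s) \to \Diamond s is true.
    At w: \Diamond s requires s at some successor in {v, w, x, z}.
      s holds at v, so \Diamond s is true at w.
Satisfying worlds: {u, v, w, x, y}

u, v, w, x, y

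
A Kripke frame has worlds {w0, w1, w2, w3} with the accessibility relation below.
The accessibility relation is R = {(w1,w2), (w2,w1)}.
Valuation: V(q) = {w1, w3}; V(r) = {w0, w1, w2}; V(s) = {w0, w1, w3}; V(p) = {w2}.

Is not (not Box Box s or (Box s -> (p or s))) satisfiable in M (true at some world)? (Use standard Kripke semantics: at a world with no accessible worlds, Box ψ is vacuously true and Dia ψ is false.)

No

Let φ = not (not Box Box s or (Box s -> (p or s))). Evaluate φ at each world:
  w0 (successors ∅): φ is false.
  w1 (successors {w2}): φ is false.
  w2 (successors {w1}): φ is false.
  w3 (successors ∅): φ is false.
For instance, at w2:
  At w2: not Box Box s or (Box s -> (p or s)) is true, so not (not Box Box s or (Box s -> (p or s))) is false.
    At w2: not Box Box s is true, Box s -> (p or s) is true, so not Box Box s or (Box s -> (p or s)) is true.
      At w2: Box Box s is false, so not Box Box s is true.
      At w2: Box s is true, p or s is true, so Box s -> (p or s) is true.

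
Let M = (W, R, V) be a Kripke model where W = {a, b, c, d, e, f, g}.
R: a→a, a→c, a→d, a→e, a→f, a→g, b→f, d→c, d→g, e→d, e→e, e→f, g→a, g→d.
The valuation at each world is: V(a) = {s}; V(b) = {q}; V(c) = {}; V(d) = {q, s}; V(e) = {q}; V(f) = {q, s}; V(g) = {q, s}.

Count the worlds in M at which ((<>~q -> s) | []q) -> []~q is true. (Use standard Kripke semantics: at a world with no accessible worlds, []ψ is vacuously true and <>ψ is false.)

Recall that []ψ holds at a world iff ψ holds at every accessible world, and <>ψ holds iff ψ holds at some accessible world.
Let φ = ((<>~q -> s) | []q) -> []~q. Evaluate φ at each world:
  a (successors {a, c, d, e, f, g}): φ is false.
  b (successors {f}): φ is false.
  c (successors ∅): φ is true.
  d (successors {c, g}): φ is false.
  e (successors {d, e, f}): φ is false.
  f (successors ∅): φ is true.
  g (successors {a, d}): φ is false.
For instance, at a:
  At a: (<>~q -> s) | []q is true, []~q is false, so ((<>~q -> s) | []q) -> []~q is false.
    At a: <>~q -> s is true, []q is false, so (<>~q -> s) | []q is true.
      At a: <>~q is true, s is true, so <>~q -> s is true.
      At a: []q requires q at every successor {a, c, d, e, f, g}.
        q fails at a, so []q is false at a.
    At a: []~q requires ~q at every successor {a, c, d, e, f, g}.
      ~q fails at d, so []~q is false at a.
Satisfying worlds: {c, f}

2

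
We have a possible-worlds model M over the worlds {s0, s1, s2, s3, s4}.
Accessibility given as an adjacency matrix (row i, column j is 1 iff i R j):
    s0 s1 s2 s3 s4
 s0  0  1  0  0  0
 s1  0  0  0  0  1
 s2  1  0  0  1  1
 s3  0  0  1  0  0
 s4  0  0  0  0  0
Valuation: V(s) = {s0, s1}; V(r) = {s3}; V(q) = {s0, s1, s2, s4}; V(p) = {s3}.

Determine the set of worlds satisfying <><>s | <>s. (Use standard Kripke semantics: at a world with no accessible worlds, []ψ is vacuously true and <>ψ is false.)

Let φ = <><>s | <>s. Evaluate φ at each world:
  s0 (successors {s1}): φ is true.
  s1 (successors {s4}): φ is false.
  s2 (successors {s0, s3, s4}): φ is true.
  s3 (successors {s2}): φ is true.
  s4 (successors ∅): φ is false.
For instance, at s2:
  At s2: <><>s is true, <>s is true, so <><>s | <>s is true.
    At s2: <><>s requires <>s at some successor in {s0, s3, s4}.
      <>s holds at s0, so <><>s is true at s2.
    At s2: <>s requires s at some successor in {s0, s3, s4}.
      s holds at s0, so <>s is true at s2.
Satisfying worlds: {s0, s2, s3}

s0, s2, s3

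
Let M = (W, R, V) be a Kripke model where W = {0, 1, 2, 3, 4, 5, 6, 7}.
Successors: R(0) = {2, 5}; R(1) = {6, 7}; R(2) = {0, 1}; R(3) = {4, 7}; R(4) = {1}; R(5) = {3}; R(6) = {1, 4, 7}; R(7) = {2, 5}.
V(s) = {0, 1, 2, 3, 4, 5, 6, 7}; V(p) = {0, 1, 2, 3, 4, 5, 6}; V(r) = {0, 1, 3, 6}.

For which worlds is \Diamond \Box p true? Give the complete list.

Recall that \Box ψ holds at a world iff ψ holds at every accessible world, and \Diamond ψ holds iff ψ holds at some accessible world.
Let φ = \Diamond \Box p. Evaluate φ at each world:
  0 (successors {2, 5}): φ is true.
  1 (successors {6, 7}): φ is true.
  2 (successors {0, 1}): φ is true.
  3 (successors {4, 7}): φ is true.
  4 (successors {1}): φ is false.
  5 (successors {3}): φ is false.
  6 (successors {1, 4, 7}): φ is true.
  7 (successors {2, 5}): φ is true.
For instance, at 1:
  At 1: \Diamond \Box p requires \Box p at some successor in {6, 7}.
    \Box p holds at 7, so \Diamond \Box p is true at 1.
      At 7: \Box p requires p at every successor {2, 5}.
        At 2: p is true.
        At 5: p is true.
      So \Box p is true at 7.
Satisfying worlds: {0, 1, 2, 3, 6, 7}

0, 1, 2, 3, 6, 7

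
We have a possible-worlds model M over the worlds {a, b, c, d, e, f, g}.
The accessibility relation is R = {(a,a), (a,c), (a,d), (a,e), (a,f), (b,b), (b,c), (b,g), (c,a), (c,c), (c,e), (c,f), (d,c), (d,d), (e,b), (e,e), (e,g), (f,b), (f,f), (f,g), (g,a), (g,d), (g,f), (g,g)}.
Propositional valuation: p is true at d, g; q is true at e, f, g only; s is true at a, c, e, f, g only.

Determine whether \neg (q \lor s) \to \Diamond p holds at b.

Yes

At b: \neg (q \lor s) is true, \Diamond p is true, so \neg (q \lor s) \to \Diamond p is true.
  At b: \Diamond p requires p at some successor in {b, c, g}.
    p holds at g, so \Diamond p is true at b.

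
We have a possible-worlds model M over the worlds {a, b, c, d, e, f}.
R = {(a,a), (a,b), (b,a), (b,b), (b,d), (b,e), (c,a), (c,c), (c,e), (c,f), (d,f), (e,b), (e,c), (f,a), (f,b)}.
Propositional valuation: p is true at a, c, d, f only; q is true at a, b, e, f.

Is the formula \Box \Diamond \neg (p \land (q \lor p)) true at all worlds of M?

No

Let φ = \Box \Diamond \neg (p \land (q \lor p)). Evaluate φ at each world:
  a (successors {a, b}): φ is true.
  b (successors {a, b, d, e}): φ is false.
  c (successors {a, c, e, f}): φ is true.
  d (successors {f}): φ is true.
  e (successors {b, c}): φ is true.
  f (successors {a, b}): φ is true.
Detail at b (counterexample):
  At b: \Box \Diamond \neg (p \land (q \lor p)) requires \Diamond \neg (p \land (q \lor p)) at every successor {a, b, d, e}.
    \Diamond \neg (p \land (q \lor p)) fails at d, so \Box \Diamond \neg (p \land (q \lor p)) is false at b.
      At d: \Diamond \neg (p \land (q \lor p)) requires \neg (p \land (q \lor p)) at some successor in {f}.
        At f: \neg (p \land (q \lor p)) is false.
      So \Diamond \neg (p \land (q \lor p)) is false at d.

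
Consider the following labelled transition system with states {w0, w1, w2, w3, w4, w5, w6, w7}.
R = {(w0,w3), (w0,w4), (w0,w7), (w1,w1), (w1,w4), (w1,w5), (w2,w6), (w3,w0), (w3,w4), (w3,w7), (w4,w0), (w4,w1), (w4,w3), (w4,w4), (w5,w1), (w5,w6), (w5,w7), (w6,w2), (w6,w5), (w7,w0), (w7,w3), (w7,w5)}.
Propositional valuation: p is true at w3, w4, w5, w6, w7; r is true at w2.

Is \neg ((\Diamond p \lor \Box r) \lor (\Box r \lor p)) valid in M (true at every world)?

Let φ = \neg ((\Diamond p \lor \Box r) \lor (\Box r \lor p)). Evaluate φ at each world:
  w0 (successors {w3, w4, w7}): φ is false.
  w1 (successors {w1, w4, w5}): φ is false.
  w2 (successors {w6}): φ is false.
  w3 (successors {w0, w4, w7}): φ is false.
  w4 (successors {w0, w1, w3, w4}): φ is false.
  w5 (successors {w1, w6, w7}): φ is false.
  w6 (successors {w2, w5}): φ is false.
  w7 (successors {w0, w3, w5}): φ is false.
Detail at w0 (counterexample):
  At w0: (\Diamond p \lor \Box r) \lor (\Box r \lor p) is true, so \neg ((\Diamond p \lor \Box r) \lor (\Box r \lor p)) is false.
    At w0: \Diamond p \lor \Box r is true, \Box r \lor p is false, so (\Diamond p \lor \Box r) \lor (\Box r \lor p) is true.
      At w0: \Diamond p is true, \Box r is false, so \Diamond p \lor \Box r is true.
      At w0: \Box r is false, p is false, so \Box r \lor p is false.

No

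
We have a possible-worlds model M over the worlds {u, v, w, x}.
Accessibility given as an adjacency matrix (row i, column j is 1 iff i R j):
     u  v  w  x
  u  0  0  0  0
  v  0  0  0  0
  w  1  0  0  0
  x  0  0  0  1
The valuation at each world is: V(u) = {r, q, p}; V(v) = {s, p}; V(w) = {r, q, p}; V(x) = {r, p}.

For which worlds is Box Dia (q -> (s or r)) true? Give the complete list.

Let φ = Box Dia (q -> (s or r)). Evaluate φ at each world:
  u (successors ∅): φ is true.
  v (successors ∅): φ is true.
  w (successors {u}): φ is false.
  x (successors {x}): φ is true.
For instance, at w:
  At w: Box Dia (q -> (s or r)) requires Dia (q -> (s or r)) at every successor {u}.
    Dia (q -> (s or r)) fails at u, so Box Dia (q -> (s or r)) is false at w.
      At u: no accessible worlds, so Dia (q -> (s or r)) is false.
Satisfying worlds: {u, v, x}

u, v, x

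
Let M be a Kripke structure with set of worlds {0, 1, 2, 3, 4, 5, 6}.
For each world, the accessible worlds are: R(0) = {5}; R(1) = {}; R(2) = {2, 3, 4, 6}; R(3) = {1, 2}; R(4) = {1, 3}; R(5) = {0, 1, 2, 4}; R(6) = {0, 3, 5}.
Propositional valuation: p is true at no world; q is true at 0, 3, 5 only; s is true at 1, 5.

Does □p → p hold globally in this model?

No

Let φ = □p → p. Evaluate φ at each world:
  0 (successors {5}): φ is true.
  1 (successors ∅): φ is false.
  2 (successors {2, 3, 4, 6}): φ is true.
  3 (successors {1, 2}): φ is true.
  4 (successors {1, 3}): φ is true.
  5 (successors {0, 1, 2, 4}): φ is true.
  6 (successors {0, 3, 5}): φ is true.
Detail at 1 (counterexample):
  At 1: □p is true, p is false, so □p → p is false.
    At 1: no accessible worlds, so □p holds vacuously.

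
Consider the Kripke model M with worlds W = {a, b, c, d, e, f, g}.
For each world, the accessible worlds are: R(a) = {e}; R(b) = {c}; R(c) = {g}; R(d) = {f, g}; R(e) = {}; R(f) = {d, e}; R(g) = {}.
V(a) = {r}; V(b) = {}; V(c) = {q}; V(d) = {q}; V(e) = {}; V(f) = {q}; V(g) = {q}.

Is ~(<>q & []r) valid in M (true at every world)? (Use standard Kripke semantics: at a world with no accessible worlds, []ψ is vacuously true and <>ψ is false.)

Yes

Let φ = ~(<>q & []r). Evaluate φ at each world:
  a (successors {e}): φ is true.
  b (successors {c}): φ is true.
  c (successors {g}): φ is true.
  d (successors {f, g}): φ is true.
  e (successors ∅): φ is true.
  f (successors {d, e}): φ is true.
  g (successors ∅): φ is true.
For instance, at c:
  At c: <>q & []r is false, so ~(<>q & []r) is true.
    At c: <>q is true, []r is false, so <>q & []r is false.
      At c: <>q requires q at some successor in {g}.
        q holds at g, so <>q is true at c.
      At c: []r requires r at every successor {g}.
        r fails at g, so []r is false at c.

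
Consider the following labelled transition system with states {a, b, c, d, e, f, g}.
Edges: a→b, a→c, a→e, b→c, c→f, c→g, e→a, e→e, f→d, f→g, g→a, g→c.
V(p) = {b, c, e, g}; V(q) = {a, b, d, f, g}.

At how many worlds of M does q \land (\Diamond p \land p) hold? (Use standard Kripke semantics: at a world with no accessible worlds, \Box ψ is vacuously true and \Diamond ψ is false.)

Let φ = q \land (\Diamond p \land p). Evaluate φ at each world:
  a (successors {b, c, e}): φ is false.
  b (successors {c}): φ is true.
  c (successors {f, g}): φ is false.
  d (successors ∅): φ is false.
  e (successors {a, e}): φ is false.
  f (successors {d, g}): φ is false.
  g (successors {a, c}): φ is true.
For instance, at f:
  At f: q is true, \Diamond p \land p is false, so q \land (\Diamond p \land p) is false.
    At f: \Diamond p is true, p is false, so \Diamond p \land p is false.
      At f: \Diamond p requires p at some successor in {d, g}.
        p holds at g, so \Diamond p is true at f.
Satisfying worlds: {b, g}

2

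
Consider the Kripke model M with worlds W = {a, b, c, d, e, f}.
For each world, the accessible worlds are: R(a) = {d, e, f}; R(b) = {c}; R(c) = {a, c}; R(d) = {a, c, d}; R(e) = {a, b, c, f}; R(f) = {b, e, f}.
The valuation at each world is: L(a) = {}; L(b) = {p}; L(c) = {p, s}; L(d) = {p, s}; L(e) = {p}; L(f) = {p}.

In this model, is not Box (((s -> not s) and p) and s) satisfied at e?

At e: Box (((s -> not s) and p) and s) is false, so not Box (((s -> not s) and p) and s) is true.
  At e: Box (((s -> not s) and p) and s) requires ((s -> not s) and p) and s at every successor {a, b, c, f}.
    ((s -> not s) and p) and s fails at a, so Box (((s -> not s) and p) and s) is false at e.

Yes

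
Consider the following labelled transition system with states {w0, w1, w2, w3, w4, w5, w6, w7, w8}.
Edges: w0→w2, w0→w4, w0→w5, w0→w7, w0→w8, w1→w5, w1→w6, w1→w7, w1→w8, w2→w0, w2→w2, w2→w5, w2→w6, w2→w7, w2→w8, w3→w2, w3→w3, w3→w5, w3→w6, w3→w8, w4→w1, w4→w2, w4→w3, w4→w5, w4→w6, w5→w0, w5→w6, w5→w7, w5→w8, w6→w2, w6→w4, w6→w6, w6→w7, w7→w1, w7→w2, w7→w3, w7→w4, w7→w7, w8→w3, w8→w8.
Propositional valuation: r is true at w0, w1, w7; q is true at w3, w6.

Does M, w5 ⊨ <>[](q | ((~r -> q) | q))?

At w5: <>[](q | ((~r -> q) | q)) requires [](q | ((~r -> q) | q)) at some successor in {w0, w6, w7, w8}.
  At w0: [](q | ((~r -> q) | q)) is false.
  At w6: [](q | ((~r -> q) | q)) is false.
  At w7: [](q | ((~r -> q) | q)) is false.
  At w8: [](q | ((~r -> q) | q)) is false.
So <>[](q | ((~r -> q) | q)) is false at w5.

No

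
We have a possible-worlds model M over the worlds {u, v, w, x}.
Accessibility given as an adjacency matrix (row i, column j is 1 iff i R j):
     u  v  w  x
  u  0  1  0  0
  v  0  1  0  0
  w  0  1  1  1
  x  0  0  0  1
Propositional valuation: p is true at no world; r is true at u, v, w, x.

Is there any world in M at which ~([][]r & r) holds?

No

Let φ = ~([][]r & r). Evaluate φ at each world:
  u (successors {v}): φ is false.
  v (successors {v}): φ is false.
  w (successors {v, w, x}): φ is false.
  x (successors {x}): φ is false.
For instance, at w:
  At w: [][]r & r is true, so ~([][]r & r) is false.
    At w: [][]r is true, r is true, so [][]r & r is true.
      At w: [][]r requires []r at every successor {v, w, x}.
        At v: []r is true.
        At w: []r is true.
        At x: []r is true.
      So [][]r is true at w.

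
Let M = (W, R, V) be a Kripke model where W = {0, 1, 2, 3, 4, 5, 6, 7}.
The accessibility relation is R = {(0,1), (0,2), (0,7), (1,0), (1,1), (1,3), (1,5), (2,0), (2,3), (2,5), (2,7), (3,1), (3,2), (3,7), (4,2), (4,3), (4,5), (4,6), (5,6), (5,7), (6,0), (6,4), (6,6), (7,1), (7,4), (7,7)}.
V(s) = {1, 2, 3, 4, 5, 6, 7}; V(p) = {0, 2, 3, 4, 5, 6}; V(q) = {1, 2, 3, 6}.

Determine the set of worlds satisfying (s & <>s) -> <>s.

0, 1, 2, 3, 4, 5, 6, 7

Let φ = (s & <>s) -> <>s. Evaluate φ at each world:
  0 (successors {1, 2, 7}): φ is true.
  1 (successors {0, 1, 3, 5}): φ is true.
  2 (successors {0, 3, 5, 7}): φ is true.
  3 (successors {1, 2, 7}): φ is true.
  4 (successors {2, 3, 5, 6}): φ is true.
  5 (successors {6, 7}): φ is true.
  6 (successors {0, 4, 6}): φ is true.
  7 (successors {1, 4, 7}): φ is true.
For instance, at 3:
  At 3: s & <>s is true, <>s is true, so (s & <>s) -> <>s is true.
    At 3: s is true, <>s is true, so s & <>s is true.
      At 3: <>s requires s at some successor in {1, 2, 7}.
        s holds at 1, so <>s is true at 3.
    At 3: <>s requires s at some successor in {1, 2, 7}.
      s holds at 1, so <>s is true at 3.
Satisfying worlds: {0, 1, 2, 3, 4, 5, 6, 7}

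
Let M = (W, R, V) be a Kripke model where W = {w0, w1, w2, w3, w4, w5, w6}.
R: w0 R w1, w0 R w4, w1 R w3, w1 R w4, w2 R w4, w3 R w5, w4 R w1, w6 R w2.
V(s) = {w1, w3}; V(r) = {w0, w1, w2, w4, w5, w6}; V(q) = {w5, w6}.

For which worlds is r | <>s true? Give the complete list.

Let φ = r | <>s. Evaluate φ at each world:
  w0 (successors {w1, w4}): φ is true.
  w1 (successors {w3, w4}): φ is true.
  w2 (successors {w4}): φ is true.
  w3 (successors {w5}): φ is false.
  w4 (successors {w1}): φ is true.
  w5 (successors ∅): φ is true.
  w6 (successors {w2}): φ is true.
For instance, at w1:
  At w1: r is true, <>s is true, so r | <>s is true.
    At w1: <>s requires s at some successor in {w3, w4}.
      s holds at w3, so <>s is true at w1.
Satisfying worlds: {w0, w1, w2, w4, w5, w6}

w0, w1, w2, w4, w5, w6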